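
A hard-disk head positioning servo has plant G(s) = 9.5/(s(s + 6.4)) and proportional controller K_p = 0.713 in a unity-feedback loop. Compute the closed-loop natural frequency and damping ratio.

1 + K_p·G(s) = 0 gives s² + 6.4s + 6.773 = 0.
So ω_n² = 6.773 ⇒ ω_n = 2.603 rad/s, and ζ = 6.4/(2ω_n) = 1.23.

ω_n = 2.6 rad/s, ζ = 1.23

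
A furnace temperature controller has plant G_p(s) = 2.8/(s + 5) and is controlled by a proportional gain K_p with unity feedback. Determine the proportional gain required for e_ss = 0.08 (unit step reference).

For a type-0 loop with proportional control, e_ss = 1/(1 + K_p·G_p(0)).
G_p(0) = 0.56. Require 1/(1 + K_p·0.56) = 0.08, so 1 + 0.56·K_p = 12.5.
K_p = (12.5 − 1)/0.56 = 20.5.

K_p = 20.5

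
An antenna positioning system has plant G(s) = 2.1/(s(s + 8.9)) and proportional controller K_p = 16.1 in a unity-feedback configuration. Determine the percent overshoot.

From 1 + K_pG(s) = 0: s² + 8.9s + 33.81 = 0 ⇒ ω_n = 5.815, ζ = 0.7653.
%OS = 100·exp(−πζ/√(1−ζ²)) = 100·exp(−π·0.7653/√0.4143) = 2.39%.

2.39%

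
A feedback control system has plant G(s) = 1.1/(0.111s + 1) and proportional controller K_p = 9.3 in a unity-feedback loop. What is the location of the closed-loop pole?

Closed loop: T(s) = K_p·G/(1+K_p·G) = 10.23/(0.111s + 1 + 10.23), with pole at s = −(1 + 10.23)/0.111 = −101.2.

s = -101.2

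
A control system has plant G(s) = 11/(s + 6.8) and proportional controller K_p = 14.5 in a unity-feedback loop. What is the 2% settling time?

Closed-loop transfer function: T(s) = K_p·G(s)/(1 + K_p·G(s)) = 159.5/(s + 6.8 + 159.5) = 159.5/(s + 166.3).
Time constant τ = 1/166.3 = 0.006013 s, so the 2% settling time is about 4τ = 0.0241 s.

T_s ≈ 0.0241 s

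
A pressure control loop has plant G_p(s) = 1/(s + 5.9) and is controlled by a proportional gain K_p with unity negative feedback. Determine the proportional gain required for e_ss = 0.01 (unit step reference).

K_p = 584

Steady-state error for a unit step on this type-0 loop is 1/(1 + K_p·G_p(0)).
G_p(0) = 0.1695. Require 1/(1 + K_p·0.1695) = 0.01, so 1 + 0.1695·K_p = 100.
K_p = (100 − 1)/0.1695 = 584.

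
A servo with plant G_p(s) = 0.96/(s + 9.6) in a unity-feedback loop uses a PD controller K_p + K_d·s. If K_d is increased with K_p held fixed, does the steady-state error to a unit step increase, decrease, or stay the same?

K_d affects only the transient (the s-coefficient); the DC loop gain, and hence e_ss, depends only on K_p.

unchanged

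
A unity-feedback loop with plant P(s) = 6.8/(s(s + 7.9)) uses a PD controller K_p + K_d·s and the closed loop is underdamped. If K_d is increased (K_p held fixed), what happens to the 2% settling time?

Characteristic equation s² + (7.9 + 6.8K_d)s + 6.8K_p = 0: raising K_d increases ζω_n = (7.9+6.8K_d)/2 while the loop stays underdamped, so T_s ≈ 4/(ζω_n) decreases.

decrease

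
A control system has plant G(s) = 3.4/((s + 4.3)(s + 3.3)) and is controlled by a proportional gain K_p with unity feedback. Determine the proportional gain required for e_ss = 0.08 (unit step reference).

For a type-0 loop with proportional control, e_ss = 1/(1 + K_p·G(0)).
G(0) = 0.2396. Require 1/(1 + K_p·0.2396) = 0.08, so 1 + 0.2396·K_p = 12.5.
K_p = (12.5 − 1)/0.2396 = 48.

K_p = 48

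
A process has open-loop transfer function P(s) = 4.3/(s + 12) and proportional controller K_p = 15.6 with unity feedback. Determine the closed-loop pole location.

s = -79.08

Closed-loop transfer function: T(s) = K_p·P(s)/(1 + K_p·P(s)) = 67.08/(s + 12 + 67.08) = 67.08/(s + 79.08).
The closed-loop pole is at s = −79.08.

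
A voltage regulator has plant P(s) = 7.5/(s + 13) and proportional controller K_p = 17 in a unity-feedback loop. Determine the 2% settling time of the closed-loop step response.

Closed-loop transfer function: T(s) = K_p·P(s)/(1 + K_p·P(s)) = 127.5/(s + 13 + 127.5) = 127.5/(s + 140.5).
Time constant τ = 1/140.5 = 0.007117 s, so the 2% settling time is about 4τ = 0.0285 s.

T_s ≈ 0.0285 s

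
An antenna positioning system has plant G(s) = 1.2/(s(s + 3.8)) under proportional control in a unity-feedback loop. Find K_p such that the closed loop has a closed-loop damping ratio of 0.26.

K_p = 44.5

Closed-loop characteristic equation: s² + 3.8s + K_p·1.2 = 0.
So ω_n = √(1.2K_p) and 2ζω_n = 3.8, giving ζ = 3.8/(2√(1.2K_p)).
Setting ζ = 0.26: √(1.2K_p) = 3.8/(2·0.26) = 7.308, so K_p = 53.4/1.2 = 44.5.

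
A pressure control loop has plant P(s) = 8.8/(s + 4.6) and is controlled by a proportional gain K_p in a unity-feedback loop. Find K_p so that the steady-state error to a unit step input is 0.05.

Steady-state error for a unit step on this type-0 loop is 1/(1 + K_p·P(0)).
P(0) = 1.913. Require 1/(1 + K_p·1.913) = 0.05, so 1 + 1.913·K_p = 20.
K_p = (20 − 1)/1.913 = 9.93.

K_p = 9.93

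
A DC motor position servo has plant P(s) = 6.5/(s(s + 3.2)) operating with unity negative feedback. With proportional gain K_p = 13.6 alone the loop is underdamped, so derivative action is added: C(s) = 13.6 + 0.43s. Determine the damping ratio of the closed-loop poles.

Forward path: (13.6 + 0.43s)·6.5/(s(s+3.2)). The closed-loop characteristic equation is s² + (3.2 + 6.5·0.43)s + 6.5·13.6 = 0.
That is s² + 5.995s + 88.4 = 0, so ω_n = 9.402 rad/s and ζ = 5.995/(2·9.402) = 0.3188.

ζ = 0.319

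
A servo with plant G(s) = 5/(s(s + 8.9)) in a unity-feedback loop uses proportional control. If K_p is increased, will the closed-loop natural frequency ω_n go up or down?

increase

ω_n = √(5·K_p), which grows with K_p.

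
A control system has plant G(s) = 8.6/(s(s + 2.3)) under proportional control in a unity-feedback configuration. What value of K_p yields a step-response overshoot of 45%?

K_p = 2.53

From %OS = 100·exp(−πζ/√(1−ζ²)) = 45%, ζ = −ln(0.45)/√(π²+ln²(0.45)) = 0.2463.
Characteristic equation s² + 2.3s + 8.6K_p = 0 gives ζ = 2.3/(2√(8.6K_p)).
Setting ζ = 0.2463: √(8.6K_p) = 2.3/(2·0.2463) = 4.668, so K_p = 21.79/8.6 = 2.53.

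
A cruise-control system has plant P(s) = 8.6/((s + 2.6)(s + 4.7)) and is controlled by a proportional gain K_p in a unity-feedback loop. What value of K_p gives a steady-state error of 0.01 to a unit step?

The loop is type 0, so e_ss(step) = 1/(1 + K_pos) with K_pos = K_p·P(0).
P(0) = 0.7038. Require 1/(1 + K_p·0.7038) = 0.01, so 1 + 0.7038·K_p = 100.
K_p = (100 − 1)/0.7038 = 141.

K_p = 141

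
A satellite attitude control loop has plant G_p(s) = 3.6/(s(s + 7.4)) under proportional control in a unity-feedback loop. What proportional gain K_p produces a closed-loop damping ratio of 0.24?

Closed-loop characteristic equation: s² + 7.4s + K_p·3.6 = 0.
So ω_n = √(3.6K_p) and 2ζω_n = 7.4, giving ζ = 7.4/(2√(3.6K_p)).
Setting ζ = 0.24: √(3.6K_p) = 7.4/(2·0.24) = 15.42, so K_p = 237.7/3.6 = 66.

K_p = 66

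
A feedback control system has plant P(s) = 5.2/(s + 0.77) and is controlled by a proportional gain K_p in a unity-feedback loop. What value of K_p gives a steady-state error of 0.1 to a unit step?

K_p = 1.33

The loop is type 0, so e_ss(step) = 1/(1 + K_pos) with K_pos = K_p·P(0).
P(0) = 6.753. Require 1/(1 + K_p·6.753) = 0.1, so 1 + 6.753·K_p = 10.
K_p = (10 − 1)/6.753 = 1.33.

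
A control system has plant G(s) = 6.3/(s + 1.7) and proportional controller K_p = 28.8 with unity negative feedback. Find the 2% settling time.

Closed-loop transfer function: T(s) = K_p·G(s)/(1 + K_p·G(s)) = 181.4/(s + 1.7 + 181.4) = 181.4/(s + 183.1).
Time constant τ = 1/183.1 = 0.00546 s, so the 2% settling time is about 4τ = 0.0218 s.

T_s ≈ 0.0218 s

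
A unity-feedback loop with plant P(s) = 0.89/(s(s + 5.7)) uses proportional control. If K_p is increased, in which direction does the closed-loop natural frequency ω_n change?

increase

ω_n = √(0.89·K_p), which grows with K_p.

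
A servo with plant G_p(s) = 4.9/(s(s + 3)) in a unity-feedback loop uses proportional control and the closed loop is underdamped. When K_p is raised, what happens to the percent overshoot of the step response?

ζ = 3/(2√(4.9K_p)) decreases as K_p grows; lower damping means more overshoot.

increase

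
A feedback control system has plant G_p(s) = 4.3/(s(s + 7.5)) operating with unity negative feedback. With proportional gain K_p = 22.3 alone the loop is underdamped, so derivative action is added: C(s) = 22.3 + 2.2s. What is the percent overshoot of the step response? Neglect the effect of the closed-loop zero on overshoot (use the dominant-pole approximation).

Forward path: (22.3 + 2.2s)·4.3/(s(s+7.5)). The closed-loop characteristic equation is s² + (7.5 + 4.3·2.2)s + 4.3·22.3 = 0.
That is s² + 16.96s + 95.89 = 0, so ω_n = 9.792 rad/s and ζ = 16.96/(2·9.792) = 0.866.
%OS = 100·exp(−πζ/√(1−ζ²)) = 0.434%.

0.434%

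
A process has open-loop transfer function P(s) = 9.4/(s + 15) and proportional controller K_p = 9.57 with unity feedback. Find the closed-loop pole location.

Closed-loop transfer function: T(s) = K_p·P(s)/(1 + K_p·P(s)) = 89.96/(s + 15 + 89.96) = 89.96/(s + 105).
The closed-loop pole is at s = −105.

s = -105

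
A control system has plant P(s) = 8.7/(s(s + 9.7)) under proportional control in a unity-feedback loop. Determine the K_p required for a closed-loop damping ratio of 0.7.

Closed-loop characteristic equation: s² + 9.7s + K_p·8.7 = 0.
So ω_n = √(8.7K_p) and 2ζω_n = 9.7, giving ζ = 9.7/(2√(8.7K_p)).
Setting ζ = 0.7: √(8.7K_p) = 9.7/(2·0.7) = 6.929, so K_p = 48.01/8.7 = 5.52.

K_p = 5.52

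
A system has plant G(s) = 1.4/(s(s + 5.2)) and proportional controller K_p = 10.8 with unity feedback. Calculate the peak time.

Closed-loop characteristic equation: s² + 5.2s + 15.12 = 0, so ω_n = 3.888 rad/s and ζ = 5.2/(2·3.888) = 0.6686.
Damped frequency ω_d = ω_n√(1−ζ²) = 2.891 rad/s, so peak time T_p = π/ω_d = 1.09 s.

T_p = 1.09 s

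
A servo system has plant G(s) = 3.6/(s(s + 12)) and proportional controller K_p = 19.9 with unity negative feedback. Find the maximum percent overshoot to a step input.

From 1 + K_pG(s) = 0: s² + 12s + 71.64 = 0 ⇒ ω_n = 8.464, ζ = 0.7089.
%OS = 100·exp(−πζ/√(1−ζ²)) = 100·exp(−π·0.7089/√0.4975) = 4.25%.

4.25%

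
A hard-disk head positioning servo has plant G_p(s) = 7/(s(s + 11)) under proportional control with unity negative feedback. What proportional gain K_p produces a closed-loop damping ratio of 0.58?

K_p = 12.8

Closed-loop characteristic equation: s² + 11s + K_p·7 = 0.
So ω_n = √(7K_p) and 2ζω_n = 11, giving ζ = 11/(2√(7K_p)).
Setting ζ = 0.58: √(7K_p) = 11/(2·0.58) = 9.483, so K_p = 89.92/7 = 12.8.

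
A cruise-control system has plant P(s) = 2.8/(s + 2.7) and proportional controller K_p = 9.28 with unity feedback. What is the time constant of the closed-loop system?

τ = 0.0349 s

Closed-loop transfer function: T(s) = K_p·P(s)/(1 + K_p·P(s)) = 25.98/(s + 2.7 + 25.98) = 25.98/(s + 28.68).
Time constant τ = 1/28.68 = 0.0349 s.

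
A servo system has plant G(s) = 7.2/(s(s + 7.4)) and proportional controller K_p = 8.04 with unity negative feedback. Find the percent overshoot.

17.4%

From 1 + K_pG(s) = 0: s² + 7.4s + 57.89 = 0 ⇒ ω_n = 7.608, ζ = 0.4863.
%OS = 100·exp(−πζ/√(1−ζ²)) = 100·exp(−π·0.4863/√0.7635) = 17.4%.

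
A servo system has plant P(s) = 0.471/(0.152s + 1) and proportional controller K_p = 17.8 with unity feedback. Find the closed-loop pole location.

s = -61.74

Closed loop: T(s) = K_p·P/(1+K_p·P) = 8.384/(0.152s + 1 + 8.384), with pole at s = −(1 + 8.384)/0.152 = −61.74.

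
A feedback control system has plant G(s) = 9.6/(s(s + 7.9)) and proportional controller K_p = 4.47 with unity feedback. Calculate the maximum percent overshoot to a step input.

9.31%

Closed-loop characteristic equation: s² + 7.9s + 42.91 = 0, so ω_n = 6.551 rad/s and ζ = 7.9/(2·6.551) = 0.603.
%OS = 100·exp(−πζ/√(1−ζ²)) = 100·exp(−π·0.603/√0.6364) = 9.31%.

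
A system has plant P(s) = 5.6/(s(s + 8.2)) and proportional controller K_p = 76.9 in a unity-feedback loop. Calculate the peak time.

The closed-loop denominator s² + 8.2s + 430.6 gives ω_n = √430.6 = 20.75 and ζ = 8.2/(2ω_n) = 0.1976.
Damped frequency ω_d = ω_n√(1−ζ²) = 20.34 rad/s, so peak time T_p = π/ω_d = 0.154 s.

T_p = 0.154 s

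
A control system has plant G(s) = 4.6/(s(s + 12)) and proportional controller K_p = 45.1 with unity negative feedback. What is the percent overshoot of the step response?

From 1 + K_pG(s) = 0: s² + 12s + 207.5 = 0 ⇒ ω_n = 14.4, ζ = 0.4166.
%OS = 100·exp(−πζ/√(1−ζ²)) = 100·exp(−π·0.4166/√0.8265) = 23.7%.

23.7%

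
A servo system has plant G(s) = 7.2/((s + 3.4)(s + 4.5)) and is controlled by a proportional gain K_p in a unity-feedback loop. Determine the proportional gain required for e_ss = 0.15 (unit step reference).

For a type-0 loop with proportional control, e_ss = 1/(1 + K_p·G(0)).
G(0) = 0.4706. Require 1/(1 + K_p·0.4706) = 0.15, so 1 + 0.4706·K_p = 6.667.
K_p = (6.667 − 1)/0.4706 = 12.

K_p = 12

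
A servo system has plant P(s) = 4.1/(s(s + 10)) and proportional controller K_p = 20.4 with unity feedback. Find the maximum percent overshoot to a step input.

12.9%

From 1 + K_pP(s) = 0: s² + 10s + 83.64 = 0 ⇒ ω_n = 9.145, ζ = 0.5467.
%OS = 100·exp(−πζ/√(1−ζ²)) = 100·exp(−π·0.5467/√0.7011) = 12.9%.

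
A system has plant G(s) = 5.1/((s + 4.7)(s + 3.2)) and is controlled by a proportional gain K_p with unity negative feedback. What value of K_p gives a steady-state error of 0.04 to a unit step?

K_p = 70.8

The loop is type 0, so e_ss(step) = 1/(1 + K_pos) with K_pos = K_p·G(0).
G(0) = 0.3391. Require 1/(1 + K_p·0.3391) = 0.04, so 1 + 0.3391·K_p = 25.
K_p = (25 − 1)/0.3391 = 70.8.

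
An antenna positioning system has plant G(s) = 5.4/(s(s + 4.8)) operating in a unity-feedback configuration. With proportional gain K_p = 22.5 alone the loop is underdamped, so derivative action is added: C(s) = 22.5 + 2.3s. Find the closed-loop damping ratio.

Forward path: (22.5 + 2.3s)·5.4/(s(s+4.8)). The closed-loop characteristic equation is s² + (4.8 + 5.4·2.3)s + 5.4·22.5 = 0.
That is s² + 17.22s + 121.5 = 0, so ω_n = 11.02 rad/s and ζ = 17.22/(2·11.02) = 0.7811.

ζ = 0.781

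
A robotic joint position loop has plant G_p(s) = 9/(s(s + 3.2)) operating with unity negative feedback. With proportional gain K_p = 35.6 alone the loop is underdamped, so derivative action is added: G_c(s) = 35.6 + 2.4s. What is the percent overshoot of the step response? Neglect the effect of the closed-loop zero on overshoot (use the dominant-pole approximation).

Forward path: (35.6 + 2.4s)·9/(s(s+3.2)). The closed-loop characteristic equation is s² + (3.2 + 9·2.4)s + 9·35.6 = 0.
That is s² + 24.8s + 320.4 = 0, so ω_n = 17.9 rad/s and ζ = 24.8/(2·17.9) = 0.6927.
%OS = 100·exp(−πζ/√(1−ζ²)) = 4.89%.

4.89%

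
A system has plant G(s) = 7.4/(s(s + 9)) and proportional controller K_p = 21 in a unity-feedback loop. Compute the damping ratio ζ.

The closed-loop denominator is s(s+9) + 21·7.4 = s² + 9s + 155.4.
So ω_n² = 155.4 ⇒ ω_n = 12.47 rad/s, and ζ = 9/(2ω_n) = 0.361.

ζ = 0.361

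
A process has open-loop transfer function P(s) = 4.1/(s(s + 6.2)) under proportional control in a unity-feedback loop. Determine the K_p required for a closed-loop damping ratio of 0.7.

Closed-loop characteristic equation: s² + 6.2s + K_p·4.1 = 0.
So ω_n = √(4.1K_p) and 2ζω_n = 6.2, giving ζ = 6.2/(2√(4.1K_p)).
Setting ζ = 0.7: √(4.1K_p) = 6.2/(2·0.7) = 4.429, so K_p = 19.61/4.1 = 4.78.

K_p = 4.78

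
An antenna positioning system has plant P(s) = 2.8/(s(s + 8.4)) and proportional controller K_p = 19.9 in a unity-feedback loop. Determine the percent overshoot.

From 1 + K_pP(s) = 0: s² + 8.4s + 55.72 = 0 ⇒ ω_n = 7.465, ζ = 0.5627.
%OS = 100·exp(−πζ/√(1−ζ²)) = 100·exp(−π·0.5627/√0.6834) = 11.8%.

11.8%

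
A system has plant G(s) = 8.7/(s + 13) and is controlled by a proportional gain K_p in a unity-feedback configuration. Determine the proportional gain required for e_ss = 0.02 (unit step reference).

For a type-0 loop with proportional control, e_ss = 1/(1 + K_p·G(0)).
G(0) = 0.6692. Require 1/(1 + K_p·0.6692) = 0.02, so 1 + 0.6692·K_p = 50.
K_p = (50 − 1)/0.6692 = 73.2.

K_p = 73.2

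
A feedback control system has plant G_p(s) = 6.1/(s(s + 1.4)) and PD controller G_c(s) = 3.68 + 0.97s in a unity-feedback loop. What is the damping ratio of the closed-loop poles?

ζ = 0.772

Forward path: (3.68 + 0.97s)·6.1/(s(s+1.4)). The closed-loop characteristic equation is s² + (1.4 + 6.1·0.97)s + 6.1·3.68 = 0.
That is s² + 7.317s + 22.45 = 0, so ω_n = 4.738 rad/s and ζ = 7.317/(2·4.738) = 0.7722.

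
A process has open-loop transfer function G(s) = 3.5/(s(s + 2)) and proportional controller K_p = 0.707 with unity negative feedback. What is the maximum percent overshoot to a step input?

Closed-loop characteristic equation: s² + 2s + 2.474 = 0, so ω_n = 1.573 rad/s and ζ = 2/(2·1.573) = 0.6357.
%OS = 100·exp(−πζ/√(1−ζ²)) = 100·exp(−π·0.6357/√0.5959) = 7.52%.

7.52%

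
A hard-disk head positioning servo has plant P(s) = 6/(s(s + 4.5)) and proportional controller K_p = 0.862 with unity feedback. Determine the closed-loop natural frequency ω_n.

ω_n = 2.27 rad/s

1 + K_p·P(s) = 0 gives s² + 4.5s + 5.172 = 0.
So ω_n² = 5.172 ⇒ ω_n = 2.274 rad/s, and ζ = 4.5/(2ω_n) = 0.989.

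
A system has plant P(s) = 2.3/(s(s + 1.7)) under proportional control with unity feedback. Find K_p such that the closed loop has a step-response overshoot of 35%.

From %OS = 100·exp(−πζ/√(1−ζ²)) = 35%, ζ = −ln(0.35)/√(π²+ln²(0.35)) = 0.3169.
Characteristic equation s² + 1.7s + 2.3K_p = 0 gives ζ = 1.7/(2√(2.3K_p)).
Setting ζ = 0.3169: √(2.3K_p) = 1.7/(2·0.3169) = 2.682, so K_p = 7.193/2.3 = 3.13.

K_p = 3.13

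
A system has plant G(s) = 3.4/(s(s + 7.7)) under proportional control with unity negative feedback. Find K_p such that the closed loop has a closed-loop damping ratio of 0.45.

K_p = 21.5

Closed-loop characteristic equation: s² + 7.7s + K_p·3.4 = 0.
So ω_n = √(3.4K_p) and 2ζω_n = 7.7, giving ζ = 7.7/(2√(3.4K_p)).
Setting ζ = 0.45: √(3.4K_p) = 7.7/(2·0.45) = 8.556, so K_p = 73.2/3.4 = 21.5.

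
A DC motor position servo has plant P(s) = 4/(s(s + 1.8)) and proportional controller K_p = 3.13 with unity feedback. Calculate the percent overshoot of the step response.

43.8%

The closed-loop denominator s² + 1.8s + 12.52 gives ω_n = √12.52 = 3.538 and ζ = 1.8/(2ω_n) = 0.2544.
%OS = 100·exp(−πζ/√(1−ζ²)) = 100·exp(−π·0.2544/√0.9353) = 43.8%.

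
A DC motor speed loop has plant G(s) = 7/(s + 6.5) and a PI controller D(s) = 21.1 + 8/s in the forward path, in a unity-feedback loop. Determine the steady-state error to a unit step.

0

The open loop D(s)G(s) has a pole at the origin (type 1), so the static position error constant is infinite and e_ss = 1/(1+∞) = 0.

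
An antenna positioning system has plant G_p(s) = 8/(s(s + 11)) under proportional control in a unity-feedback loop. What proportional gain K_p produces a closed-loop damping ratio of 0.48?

Closed-loop characteristic equation: s² + 11s + K_p·8 = 0.
So ω_n = √(8K_p) and 2ζω_n = 11, giving ζ = 11/(2√(8K_p)).
Setting ζ = 0.48: √(8K_p) = 11/(2·0.48) = 11.46, so K_p = 131.3/8 = 16.4.

K_p = 16.4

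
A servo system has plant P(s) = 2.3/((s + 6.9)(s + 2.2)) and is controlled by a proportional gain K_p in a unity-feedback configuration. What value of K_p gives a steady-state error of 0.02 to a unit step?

K_p = 323

Steady-state error for a unit step on this type-0 loop is 1/(1 + K_p·P(0)).
P(0) = 0.1515. Require 1/(1 + K_p·0.1515) = 0.02, so 1 + 0.1515·K_p = 50.
K_p = (50 − 1)/0.1515 = 323.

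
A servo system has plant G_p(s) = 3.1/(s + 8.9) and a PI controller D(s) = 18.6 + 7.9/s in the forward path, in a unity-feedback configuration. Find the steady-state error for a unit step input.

The open loop D(s)G_p(s) has a pole at the origin (type 1), so the static position error constant is infinite and e_ss = 1/(1+∞) = 0.

0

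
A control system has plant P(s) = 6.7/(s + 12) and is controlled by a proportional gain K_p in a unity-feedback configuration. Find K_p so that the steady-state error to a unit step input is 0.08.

K_p = 20.6

The loop is type 0, so e_ss(step) = 1/(1 + K_pos) with K_pos = K_p·P(0).
P(0) = 0.5583. Require 1/(1 + K_p·0.5583) = 0.08, so 1 + 0.5583·K_p = 12.5.
K_p = (12.5 − 1)/0.5583 = 20.6.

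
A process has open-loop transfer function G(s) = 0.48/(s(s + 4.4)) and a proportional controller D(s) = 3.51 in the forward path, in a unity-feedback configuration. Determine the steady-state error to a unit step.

0

The open loop D(s)G(s) has a pole at the origin (type 1), so the static position error constant is infinite and e_ss = 1/(1+∞) = 0.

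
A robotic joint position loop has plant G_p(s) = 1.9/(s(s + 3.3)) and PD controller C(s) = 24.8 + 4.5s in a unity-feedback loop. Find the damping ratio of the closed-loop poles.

ζ = 0.863

Forward path: (24.8 + 4.5s)·1.9/(s(s+3.3)). The closed-loop characteristic equation is s² + (3.3 + 1.9·4.5)s + 1.9·24.8 = 0.
That is s² + 11.85s + 47.12 = 0, so ω_n = 6.864 rad/s and ζ = 11.85/(2·6.864) = 0.8631.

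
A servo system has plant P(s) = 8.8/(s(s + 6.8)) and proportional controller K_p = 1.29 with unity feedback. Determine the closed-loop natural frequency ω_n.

With unity feedback the closed-loop characteristic equation is s² + 6.8s + 1.29·8.8 = s² + 6.8s + 11.35 = 0.
Matching s² + 2ζω_n s + ω_n²: ω_n = √11.35 = 3.369 rad/s and 2ζω_n = 6.8, so ζ = 6.8/(2·3.369) = 1.01.

ω_n = 3.37 rad/s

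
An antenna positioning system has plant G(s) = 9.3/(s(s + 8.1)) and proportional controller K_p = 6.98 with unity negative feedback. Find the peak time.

T_p = 0.451 s

Closed-loop characteristic equation: s² + 8.1s + 64.91 = 0, so ω_n = 8.057 rad/s and ζ = 8.1/(2·8.057) = 0.5027.
Damped frequency ω_d = ω_n√(1−ζ²) = 6.965 rad/s, so peak time T_p = π/ω_d = 0.451 s.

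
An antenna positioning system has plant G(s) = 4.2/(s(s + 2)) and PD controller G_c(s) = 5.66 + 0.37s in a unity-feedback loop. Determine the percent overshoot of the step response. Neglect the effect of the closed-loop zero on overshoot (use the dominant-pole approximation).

29.2%

Forward path: (5.66 + 0.37s)·4.2/(s(s+2)). The closed-loop characteristic equation is s² + (2 + 4.2·0.37)s + 4.2·5.66 = 0.
That is s² + 3.554s + 23.77 = 0, so ω_n = 4.876 rad/s and ζ = 3.554/(2·4.876) = 0.3645.
%OS = 100·exp(−πζ/√(1−ζ²)) = 29.2%.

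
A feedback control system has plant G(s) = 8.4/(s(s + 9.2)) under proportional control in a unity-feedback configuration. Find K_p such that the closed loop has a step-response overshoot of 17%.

From %OS = 100·exp(−πζ/√(1−ζ²)) = 17%, ζ = −ln(0.17)/√(π²+ln²(0.17)) = 0.4913.
Characteristic equation s² + 9.2s + 8.4K_p = 0 gives ζ = 9.2/(2√(8.4K_p)).
Setting ζ = 0.4913: √(8.4K_p) = 9.2/(2·0.4913) = 9.363, so K_p = 87.67/8.4 = 10.4.

K_p = 10.4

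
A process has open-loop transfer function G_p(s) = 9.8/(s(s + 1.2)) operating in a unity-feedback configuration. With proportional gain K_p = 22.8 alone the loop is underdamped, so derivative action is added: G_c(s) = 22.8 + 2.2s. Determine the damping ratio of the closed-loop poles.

Forward path: (22.8 + 2.2s)·9.8/(s(s+1.2)). The closed-loop characteristic equation is s² + (1.2 + 9.8·2.2)s + 9.8·22.8 = 0.
That is s² + 22.76s + 223.4 = 0, so ω_n = 14.95 rad/s and ζ = 22.76/(2·14.95) = 0.7613.

ζ = 0.761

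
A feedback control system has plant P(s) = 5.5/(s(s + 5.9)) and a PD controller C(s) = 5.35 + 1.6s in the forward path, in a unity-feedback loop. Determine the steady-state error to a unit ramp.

0.201

The loop has one pole at the origin (type 1). Velocity error constant K_v = lim_{s→0} s·C(s)P(s) = 5.35·5.5/5.9 = 4.987.
Steady-state error to a unit ramp: e_ss = 1/K_v = 0.201.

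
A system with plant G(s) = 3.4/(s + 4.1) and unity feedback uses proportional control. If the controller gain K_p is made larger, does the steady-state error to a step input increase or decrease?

e_ss = 1/(1 + K_p·G(0)); a larger K_p raises the denominator, so e_ss decreases.

decrease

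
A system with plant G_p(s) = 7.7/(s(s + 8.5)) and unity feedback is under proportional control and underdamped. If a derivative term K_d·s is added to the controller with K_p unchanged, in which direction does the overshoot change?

decrease

With PD the characteristic equation becomes s² + (a + K·K_d)s + K·K_p = 0; the damping term grows, ζ rises, overshoot falls.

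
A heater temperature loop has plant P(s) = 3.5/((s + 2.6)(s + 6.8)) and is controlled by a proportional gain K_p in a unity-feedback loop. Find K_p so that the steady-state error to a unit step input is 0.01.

For a type-0 loop with proportional control, e_ss = 1/(1 + K_p·P(0)).
P(0) = 0.198. Require 1/(1 + K_p·0.198) = 0.01, so 1 + 0.198·K_p = 100.
K_p = (100 − 1)/0.198 = 500.

K_p = 500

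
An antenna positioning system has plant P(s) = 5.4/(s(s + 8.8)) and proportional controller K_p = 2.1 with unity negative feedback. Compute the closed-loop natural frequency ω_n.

ω_n = 3.37 rad/s

1 + K_p·P(s) = 0 gives s² + 8.8s + 11.34 = 0.
Matching s² + 2ζω_n s + ω_n²: ω_n = √11.34 = 3.367 rad/s and 2ζω_n = 8.8, so ζ = 8.8/(2·3.367) = 1.31.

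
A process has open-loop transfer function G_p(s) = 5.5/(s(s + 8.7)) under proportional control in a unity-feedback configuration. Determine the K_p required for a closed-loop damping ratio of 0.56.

K_p = 11

Closed-loop characteristic equation: s² + 8.7s + K_p·5.5 = 0.
So ω_n = √(5.5K_p) and 2ζω_n = 8.7, giving ζ = 8.7/(2√(5.5K_p)).
Setting ζ = 0.56: √(5.5K_p) = 8.7/(2·0.56) = 7.768, so K_p = 60.34/5.5 = 11.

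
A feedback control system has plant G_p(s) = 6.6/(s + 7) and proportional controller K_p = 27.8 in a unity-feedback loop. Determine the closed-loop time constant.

Closed-loop transfer function: T(s) = K_p·G_p(s)/(1 + K_p·G_p(s)) = 183.5/(s + 7 + 183.5) = 183.5/(s + 190.5).
Time constant τ = 1/190.5 = 0.00525 s.

τ = 0.00525 s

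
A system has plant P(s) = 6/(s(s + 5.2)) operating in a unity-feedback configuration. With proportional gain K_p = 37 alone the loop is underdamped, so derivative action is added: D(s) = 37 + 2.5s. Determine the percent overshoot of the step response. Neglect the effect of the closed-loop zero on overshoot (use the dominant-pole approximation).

Forward path: (37 + 2.5s)·6/(s(s+5.2)). The closed-loop characteristic equation is s² + (5.2 + 6·2.5)s + 6·37 = 0.
That is s² + 20.2s + 222 = 0, so ω_n = 14.9 rad/s and ζ = 20.2/(2·14.9) = 0.6779.
%OS = 100·exp(−πζ/√(1−ζ²)) = 5.52%.

5.52%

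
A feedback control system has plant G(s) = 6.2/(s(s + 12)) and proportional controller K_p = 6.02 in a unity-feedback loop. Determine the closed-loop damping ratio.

1 + K_p·G(s) = 0 gives s² + 12s + 37.32 = 0.
So ω_n² = 37.32 ⇒ ω_n = 6.109 rad/s, and ζ = 12/(2ω_n) = 0.982.

ζ = 0.982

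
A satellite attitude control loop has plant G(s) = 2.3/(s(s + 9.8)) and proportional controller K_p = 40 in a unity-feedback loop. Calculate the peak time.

T_p = 0.381 s

The closed-loop denominator s² + 9.8s + 92 gives ω_n = √92 = 9.592 and ζ = 9.8/(2ω_n) = 0.5109.
Damped frequency ω_d = ω_n√(1−ζ²) = 8.246 rad/s, so peak time T_p = π/ω_d = 0.381 s.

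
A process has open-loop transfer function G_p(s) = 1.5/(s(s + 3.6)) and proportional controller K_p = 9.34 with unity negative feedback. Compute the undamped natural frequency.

The closed-loop denominator is s(s+3.6) + 9.34·1.5 = s² + 3.6s + 14.01.
So ω_n² = 14.01 ⇒ ω_n = 3.743 rad/s, and ζ = 3.6/(2ω_n) = 0.481.

ω_n = 3.74 rad/s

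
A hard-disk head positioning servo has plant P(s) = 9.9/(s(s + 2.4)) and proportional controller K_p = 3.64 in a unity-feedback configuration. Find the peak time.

T_p = 0.534 s

The closed-loop denominator s² + 2.4s + 36.04 gives ω_n = √36.04 = 6.003 and ζ = 2.4/(2ω_n) = 0.1999.
Damped frequency ω_d = ω_n√(1−ζ²) = 5.882 rad/s, so peak time T_p = π/ω_d = 0.534 s.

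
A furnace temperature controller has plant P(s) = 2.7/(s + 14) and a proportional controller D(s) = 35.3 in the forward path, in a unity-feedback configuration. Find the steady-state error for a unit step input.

The loop is type 0. Static position error constant K_pos = D(0)·P(0) = 35.3·0.1929 = 6.808.
Steady-state error to a unit step: e_ss = 1/(1+K_pos) = 1/7.808 = 0.128.

0.128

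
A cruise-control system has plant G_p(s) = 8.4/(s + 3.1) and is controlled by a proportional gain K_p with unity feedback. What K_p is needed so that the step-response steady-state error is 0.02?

Steady-state error for a unit step on this type-0 loop is 1/(1 + K_p·G_p(0)).
G_p(0) = 2.71. Require 1/(1 + K_p·2.71) = 0.02, so 1 + 2.71·K_p = 50.
K_p = (50 − 1)/2.71 = 18.1.

K_p = 18.1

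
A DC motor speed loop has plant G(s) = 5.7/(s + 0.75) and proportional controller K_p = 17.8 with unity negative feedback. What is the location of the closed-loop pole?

Closed-loop transfer function: T(s) = K_p·G(s)/(1 + K_p·G(s)) = 101.5/(s + 0.75 + 101.5) = 101.5/(s + 102.2).
The closed-loop pole is at s = −102.2.

s = -102.2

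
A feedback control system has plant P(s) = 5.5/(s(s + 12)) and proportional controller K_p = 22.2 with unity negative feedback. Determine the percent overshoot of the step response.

From 1 + K_pP(s) = 0: s² + 12s + 122.1 = 0 ⇒ ω_n = 11.05, ζ = 0.543.
%OS = 100·exp(−πζ/√(1−ζ²)) = 100·exp(−π·0.543/√0.7052) = 13.1%.

13.1%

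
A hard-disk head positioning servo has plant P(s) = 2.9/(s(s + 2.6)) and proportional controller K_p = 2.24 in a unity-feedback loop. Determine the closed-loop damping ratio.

With unity feedback the closed-loop characteristic equation is s² + 2.6s + 2.24·2.9 = s² + 2.6s + 6.496 = 0.
So ω_n² = 6.496 ⇒ ω_n = 2.549 rad/s, and ζ = 2.6/(2ω_n) = 0.51.

ζ = 0.51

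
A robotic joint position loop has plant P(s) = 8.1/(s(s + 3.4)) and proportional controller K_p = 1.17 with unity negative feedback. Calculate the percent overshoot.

12.5%

From 1 + K_pP(s) = 0: s² + 3.4s + 9.477 = 0 ⇒ ω_n = 3.078, ζ = 0.5522.
%OS = 100·exp(−πζ/√(1−ζ²)) = 100·exp(−π·0.5522/√0.6951) = 12.5%.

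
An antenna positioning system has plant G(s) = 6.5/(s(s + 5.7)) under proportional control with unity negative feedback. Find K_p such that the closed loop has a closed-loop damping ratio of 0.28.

Closed-loop characteristic equation: s² + 5.7s + K_p·6.5 = 0.
So ω_n = √(6.5K_p) and 2ζω_n = 5.7, giving ζ = 5.7/(2√(6.5K_p)).
Setting ζ = 0.28: √(6.5K_p) = 5.7/(2·0.28) = 10.18, so K_p = 103.6/6.5 = 15.9.

K_p = 15.9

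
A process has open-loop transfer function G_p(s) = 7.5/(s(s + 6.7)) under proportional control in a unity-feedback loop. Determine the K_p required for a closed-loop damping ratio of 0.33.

Closed-loop characteristic equation: s² + 6.7s + K_p·7.5 = 0.
So ω_n = √(7.5K_p) and 2ζω_n = 6.7, giving ζ = 6.7/(2√(7.5K_p)).
Setting ζ = 0.33: √(7.5K_p) = 6.7/(2·0.33) = 10.15, so K_p = 103.1/7.5 = 13.7.

K_p = 13.7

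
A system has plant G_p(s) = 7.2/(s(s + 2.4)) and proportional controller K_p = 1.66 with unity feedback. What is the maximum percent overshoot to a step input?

From 1 + K_pG_p(s) = 0: s² + 2.4s + 11.95 = 0 ⇒ ω_n = 3.457, ζ = 0.3471.
%OS = 100·exp(−πζ/√(1−ζ²)) = 100·exp(−π·0.3471/√0.8795) = 31.3%.

31.3%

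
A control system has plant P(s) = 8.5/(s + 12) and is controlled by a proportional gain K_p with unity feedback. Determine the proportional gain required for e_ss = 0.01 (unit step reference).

K_p = 140

The loop is type 0, so e_ss(step) = 1/(1 + K_pos) with K_pos = K_p·P(0).
P(0) = 0.7083. Require 1/(1 + K_p·0.7083) = 0.01, so 1 + 0.7083·K_p = 100.
K_p = (100 − 1)/0.7083 = 140.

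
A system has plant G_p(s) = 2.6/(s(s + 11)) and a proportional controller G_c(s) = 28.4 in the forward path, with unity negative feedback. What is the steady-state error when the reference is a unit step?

0

The open loop G_c(s)G_p(s) has a pole at the origin (type 1), so the static position error constant is infinite and e_ss = 1/(1+∞) = 0.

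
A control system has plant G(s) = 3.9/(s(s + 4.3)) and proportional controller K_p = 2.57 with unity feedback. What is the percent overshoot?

From 1 + K_pG(s) = 0: s² + 4.3s + 10.02 = 0 ⇒ ω_n = 3.166, ζ = 0.6791.
%OS = 100·exp(−πζ/√(1−ζ²)) = 100·exp(−π·0.6791/√0.5388) = 5.47%.

5.47%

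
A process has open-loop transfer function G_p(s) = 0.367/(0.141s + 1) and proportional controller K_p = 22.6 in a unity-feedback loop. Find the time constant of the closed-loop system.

τ = 0.0152 s

Closed loop: T(s) = K_p·G_p/(1+K_p·G_p) = 8.294/(0.141s + 1 + 8.294), with pole at s = −(1 + 8.294)/0.141 = −65.92.
Closed-loop time constant τ = 1/65.92 = 0.0152 s.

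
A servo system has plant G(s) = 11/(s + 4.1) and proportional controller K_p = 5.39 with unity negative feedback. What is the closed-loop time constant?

Closed-loop transfer function: T(s) = K_p·G(s)/(1 + K_p·G(s)) = 59.29/(s + 4.1 + 59.29) = 59.29/(s + 63.39).
Time constant τ = 1/63.39 = 0.0158 s.

τ = 0.0158 s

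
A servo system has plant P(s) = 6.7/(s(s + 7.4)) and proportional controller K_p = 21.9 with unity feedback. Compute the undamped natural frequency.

ω_n = 12.1 rad/s

The closed-loop denominator is s(s+7.4) + 21.9·6.7 = s² + 7.4s + 146.7.
So ω_n² = 146.7 ⇒ ω_n = 12.11 rad/s, and ζ = 7.4/(2ω_n) = 0.305.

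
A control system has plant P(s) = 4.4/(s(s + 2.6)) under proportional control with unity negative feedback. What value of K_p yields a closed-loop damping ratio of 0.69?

Closed-loop characteristic equation: s² + 2.6s + K_p·4.4 = 0.
So ω_n = √(4.4K_p) and 2ζω_n = 2.6, giving ζ = 2.6/(2√(4.4K_p)).
Setting ζ = 0.69: √(4.4K_p) = 2.6/(2·0.69) = 1.884, so K_p = 3.55/4.4 = 0.807.

K_p = 0.807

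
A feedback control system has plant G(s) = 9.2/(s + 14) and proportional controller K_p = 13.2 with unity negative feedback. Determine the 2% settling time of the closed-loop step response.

Closed-loop transfer function: T(s) = K_p·G(s)/(1 + K_p·G(s)) = 121.4/(s + 14 + 121.4) = 121.4/(s + 135.4).
Time constant τ = 1/135.4 = 0.007383 s, so the 2% settling time is about 4τ = 0.0295 s.

T_s ≈ 0.0295 s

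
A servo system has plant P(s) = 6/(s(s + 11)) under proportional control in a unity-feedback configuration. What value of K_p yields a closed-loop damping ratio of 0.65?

Closed-loop characteristic equation: s² + 11s + K_p·6 = 0.
So ω_n = √(6K_p) and 2ζω_n = 11, giving ζ = 11/(2√(6K_p)).
Setting ζ = 0.65: √(6K_p) = 11/(2·0.65) = 8.462, so K_p = 71.6/6 = 11.9.

K_p = 11.9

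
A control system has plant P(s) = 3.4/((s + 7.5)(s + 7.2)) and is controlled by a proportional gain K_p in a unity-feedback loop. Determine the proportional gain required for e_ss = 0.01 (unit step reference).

K_p = 1570

The loop is type 0, so e_ss(step) = 1/(1 + K_pos) with K_pos = K_p·P(0).
P(0) = 0.06296. Require 1/(1 + K_p·0.06296) = 0.01, so 1 + 0.06296·K_p = 100.
K_p = (100 − 1)/0.06296 = 1570.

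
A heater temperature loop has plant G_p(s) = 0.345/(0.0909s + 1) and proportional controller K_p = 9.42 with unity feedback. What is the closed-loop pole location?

s = -46.75

Closed loop: T(s) = K_p·G_p/(1+K_p·G_p) = 3.25/(0.0909s + 1 + 3.25), with pole at s = −(1 + 3.25)/0.0909 = −46.75.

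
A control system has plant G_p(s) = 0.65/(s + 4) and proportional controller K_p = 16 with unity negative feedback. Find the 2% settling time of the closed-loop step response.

Closed-loop transfer function: T(s) = K_p·G_p(s)/(1 + K_p·G_p(s)) = 10.4/(s + 4 + 10.4) = 10.4/(s + 14.4).
Time constant τ = 1/14.4 = 0.06944 s, so the 2% settling time is about 4τ = 0.278 s.

T_s ≈ 0.278 s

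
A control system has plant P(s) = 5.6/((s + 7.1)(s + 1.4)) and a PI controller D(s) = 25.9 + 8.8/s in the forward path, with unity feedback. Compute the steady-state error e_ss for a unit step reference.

The open loop D(s)P(s) has a pole at the origin (type 1), so the static position error constant is infinite and e_ss = 1/(1+∞) = 0.

0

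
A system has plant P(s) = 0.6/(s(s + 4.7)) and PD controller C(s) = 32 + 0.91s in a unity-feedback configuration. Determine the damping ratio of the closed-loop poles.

Forward path: (32 + 0.91s)·0.6/(s(s+4.7)). The closed-loop characteristic equation is s² + (4.7 + 0.6·0.91)s + 0.6·32 = 0.
That is s² + 5.246s + 19.2 = 0, so ω_n = 4.382 rad/s and ζ = 5.246/(2·4.382) = 0.5986.

ζ = 0.599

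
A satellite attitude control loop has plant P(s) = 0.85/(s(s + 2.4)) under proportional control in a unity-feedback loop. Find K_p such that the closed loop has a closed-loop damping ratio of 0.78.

Closed-loop characteristic equation: s² + 2.4s + K_p·0.85 = 0.
So ω_n = √(0.85K_p) and 2ζω_n = 2.4, giving ζ = 2.4/(2√(0.85K_p)).
Setting ζ = 0.78: √(0.85K_p) = 2.4/(2·0.78) = 1.538, so K_p = 2.367/0.85 = 2.78.

K_p = 2.78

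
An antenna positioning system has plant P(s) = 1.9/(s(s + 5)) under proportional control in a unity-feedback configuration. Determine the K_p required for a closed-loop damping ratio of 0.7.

Closed-loop characteristic equation: s² + 5s + K_p·1.9 = 0.
So ω_n = √(1.9K_p) and 2ζω_n = 5, giving ζ = 5/(2√(1.9K_p)).
Setting ζ = 0.7: √(1.9K_p) = 5/(2·0.7) = 3.571, so K_p = 12.76/1.9 = 6.71.

K_p = 6.71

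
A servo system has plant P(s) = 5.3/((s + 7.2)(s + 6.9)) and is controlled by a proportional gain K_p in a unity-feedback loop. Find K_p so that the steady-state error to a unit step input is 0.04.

Steady-state error for a unit step on this type-0 loop is 1/(1 + K_p·P(0)).
P(0) = 0.1067. Require 1/(1 + K_p·0.1067) = 0.04, so 1 + 0.1067·K_p = 25.
K_p = (25 − 1)/0.1067 = 225.

K_p = 225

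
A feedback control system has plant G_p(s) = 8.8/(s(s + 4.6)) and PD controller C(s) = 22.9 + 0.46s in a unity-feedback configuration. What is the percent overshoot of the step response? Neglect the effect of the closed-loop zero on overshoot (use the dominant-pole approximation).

Forward path: (22.9 + 0.46s)·8.8/(s(s+4.6)). The closed-loop characteristic equation is s² + (4.6 + 8.8·0.46)s + 8.8·22.9 = 0.
That is s² + 8.648s + 201.5 = 0, so ω_n = 14.2 rad/s and ζ = 8.648/(2·14.2) = 0.3046.
%OS = 100·exp(−πζ/√(1−ζ²)) = 36.6%.

36.6%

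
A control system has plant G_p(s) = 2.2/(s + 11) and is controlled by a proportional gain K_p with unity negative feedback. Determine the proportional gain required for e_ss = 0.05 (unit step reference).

The loop is type 0, so e_ss(step) = 1/(1 + K_pos) with K_pos = K_p·G_p(0).
G_p(0) = 0.2. Require 1/(1 + K_p·0.2) = 0.05, so 1 + 0.2·K_p = 20.
K_p = (20 − 1)/0.2 = 95.

K_p = 95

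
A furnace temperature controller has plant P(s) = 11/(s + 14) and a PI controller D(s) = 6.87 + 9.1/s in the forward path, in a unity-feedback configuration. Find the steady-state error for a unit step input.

The open loop D(s)P(s) has a pole at the origin (type 1), so the static position error constant is infinite and e_ss = 1/(1+∞) = 0.

0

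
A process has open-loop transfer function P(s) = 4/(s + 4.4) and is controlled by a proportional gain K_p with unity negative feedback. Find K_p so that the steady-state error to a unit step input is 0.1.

K_p = 9.9

Steady-state error for a unit step on this type-0 loop is 1/(1 + K_p·P(0)).
P(0) = 0.9091. Require 1/(1 + K_p·0.9091) = 0.1, so 1 + 0.9091·K_p = 10.
K_p = (10 − 1)/0.9091 = 9.9.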